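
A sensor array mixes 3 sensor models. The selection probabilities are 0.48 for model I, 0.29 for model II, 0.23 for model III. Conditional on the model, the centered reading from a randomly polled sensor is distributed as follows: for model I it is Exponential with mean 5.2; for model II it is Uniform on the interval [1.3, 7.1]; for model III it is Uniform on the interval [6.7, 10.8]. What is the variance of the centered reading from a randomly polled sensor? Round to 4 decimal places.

17.0257

Per component, I: μ=5.2, E[X²]=54.08; II: μ=4.2, E[X²]=20.4433; III: μ=8.75, E[X²]=77.9633.
E[X] = 0.48·5.2 + 0.29·4.2 + 0.23·8.75 = 5.7265.
E[X²] = 0.48·54.08 + 0.29·20.4433 + 0.23·77.9633 = 49.8185.
Var(X) = E[X²] − (E[X])² = 49.8185 − 32.7928 = 17.0257.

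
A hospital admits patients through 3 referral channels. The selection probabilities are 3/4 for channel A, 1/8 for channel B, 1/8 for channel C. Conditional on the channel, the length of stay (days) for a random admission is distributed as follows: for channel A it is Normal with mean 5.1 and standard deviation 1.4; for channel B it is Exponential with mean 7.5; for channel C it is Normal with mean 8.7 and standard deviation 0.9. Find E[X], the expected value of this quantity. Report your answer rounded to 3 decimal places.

Component means — A: 5.1; B: 7.5; C: 8.7.
E[X] = 0.75·5.1 + 0.125·7.5 + 0.125·8.7 = 5.85.

5.850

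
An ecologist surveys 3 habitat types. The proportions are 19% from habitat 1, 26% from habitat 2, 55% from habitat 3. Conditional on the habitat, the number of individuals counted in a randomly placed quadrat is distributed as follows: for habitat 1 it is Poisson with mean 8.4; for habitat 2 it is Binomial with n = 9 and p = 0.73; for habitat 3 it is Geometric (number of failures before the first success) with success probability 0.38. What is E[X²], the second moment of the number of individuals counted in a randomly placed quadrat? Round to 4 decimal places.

For each component E[X²] = Var + (mean)², giving 1: 78.96; 2: 44.9388; 3: 6.95568.
Overall E[X²] = 0.19·78.96 + 0.26·44.9388 + 0.55·6.95568 = 30.5121.

30.5121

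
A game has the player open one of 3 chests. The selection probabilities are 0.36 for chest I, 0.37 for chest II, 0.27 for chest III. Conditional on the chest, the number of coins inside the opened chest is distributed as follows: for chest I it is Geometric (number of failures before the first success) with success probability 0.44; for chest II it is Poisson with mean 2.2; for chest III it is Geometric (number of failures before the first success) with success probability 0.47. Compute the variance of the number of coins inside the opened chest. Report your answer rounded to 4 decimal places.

Per component, I: μ=1.27273, E[X²]=4.5124; II: μ=2.2, E[X²]=7.04; III: μ=1.12766, E[X²]=3.67089.
E[X] = 0.36·1.27273 + 0.37·2.2 + 0.27·1.12766 = 1.57665.
E[X²] = 0.36·4.5124 + 0.37·7.04 + 0.27·3.67089 = 5.2204.
Var(X) = E[X²] − (E[X])² = 5.2204 − 2.48582 = 2.73458.

2.7346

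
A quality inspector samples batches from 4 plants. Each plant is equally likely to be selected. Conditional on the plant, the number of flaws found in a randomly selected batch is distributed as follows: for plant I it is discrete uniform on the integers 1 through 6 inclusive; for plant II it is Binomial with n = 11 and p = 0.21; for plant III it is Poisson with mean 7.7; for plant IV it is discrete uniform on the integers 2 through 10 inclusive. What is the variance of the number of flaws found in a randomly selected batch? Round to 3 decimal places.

Per component, I: μ=3.5, E[X²]=15.1667; II: μ=2.31, E[X²]=7.161; III: μ=7.7, E[X²]=66.99; IV: μ=6, E[X²]=42.6667.
E[X] = 0.25·3.5 + 0.25·2.31 + 0.25·7.7 + 0.25·6 = 4.8775.
E[X²] = 0.25·15.1667 + 0.25·7.161 + 0.25·66.99 + 0.25·42.6667 = 32.9961.
Var(X) = E[X²] − (E[X])² = 32.9961 − 23.79 = 9.20608.

9.206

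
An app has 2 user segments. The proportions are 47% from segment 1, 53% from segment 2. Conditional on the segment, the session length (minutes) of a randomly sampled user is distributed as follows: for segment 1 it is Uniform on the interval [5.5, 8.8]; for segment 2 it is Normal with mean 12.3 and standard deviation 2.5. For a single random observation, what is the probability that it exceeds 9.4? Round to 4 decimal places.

0.4648

Conditional on each segment, P(X > 9.4): 1: 0; 2: 0.876976.
By total probability, P(X > 9.4) = 0.47·0 + 0.53·0.876976 = 0.464797.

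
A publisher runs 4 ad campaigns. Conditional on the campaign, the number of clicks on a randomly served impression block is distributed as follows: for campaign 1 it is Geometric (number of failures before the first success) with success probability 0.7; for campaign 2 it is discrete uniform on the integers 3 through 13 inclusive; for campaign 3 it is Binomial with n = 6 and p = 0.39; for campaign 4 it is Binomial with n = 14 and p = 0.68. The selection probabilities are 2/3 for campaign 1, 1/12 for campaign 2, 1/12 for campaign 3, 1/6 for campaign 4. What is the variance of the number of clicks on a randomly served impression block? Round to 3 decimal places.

Per component, 1: μ=0.428571, E[X²]=0.795918; 2: μ=8, E[X²]=74; 3: μ=2.34, E[X²]=6.903; 4: μ=9.52, E[X²]=93.6768.
E[X] = 0.666667·0.428571 + 0.0833333·8 + 0.0833333·2.34 + 0.166667·9.52 = 2.73405.
E[X²] = 0.666667·0.795918 + 0.0833333·74 + 0.0833333·6.903 + 0.166667·93.6768 = 22.8853.
Var(X) = E[X²] − (E[X])² = 22.8853 − 7.47502 = 15.4103.

15.410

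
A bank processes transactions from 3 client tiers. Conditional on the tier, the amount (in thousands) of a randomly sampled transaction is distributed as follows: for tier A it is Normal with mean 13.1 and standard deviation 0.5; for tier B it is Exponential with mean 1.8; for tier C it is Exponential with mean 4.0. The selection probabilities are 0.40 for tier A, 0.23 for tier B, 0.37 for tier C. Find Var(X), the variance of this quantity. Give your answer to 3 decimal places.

31.180

Per component, A: μ=13.1, E[X²]=171.86; B: μ=1.8, E[X²]=6.48; C: μ=4, E[X²]=32.
E[X] = 0.4·13.1 + 0.23·1.8 + 0.37·4 = 7.134.
E[X²] = 0.4·171.86 + 0.23·6.48 + 0.37·32 = 82.0744.
Var(X) = E[X²] − (E[X])² = 82.0744 − 50.894 = 31.1804.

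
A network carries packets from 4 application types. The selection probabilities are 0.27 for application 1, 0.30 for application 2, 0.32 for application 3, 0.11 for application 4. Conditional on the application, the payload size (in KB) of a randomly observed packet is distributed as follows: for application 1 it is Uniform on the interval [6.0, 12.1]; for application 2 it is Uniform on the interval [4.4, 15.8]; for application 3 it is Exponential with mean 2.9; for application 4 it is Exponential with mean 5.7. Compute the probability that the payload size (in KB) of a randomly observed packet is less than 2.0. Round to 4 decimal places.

Conditional on each application, P(X < 2.0): 1: 0; 2: 0; 3: 0.498251; 4: 0.29593.
By total probability, P(X < 2.0) = 0.27·0 + 0.3·0 + 0.32·0.498251 + 0.11·0.29593 = 0.191993.

0.1920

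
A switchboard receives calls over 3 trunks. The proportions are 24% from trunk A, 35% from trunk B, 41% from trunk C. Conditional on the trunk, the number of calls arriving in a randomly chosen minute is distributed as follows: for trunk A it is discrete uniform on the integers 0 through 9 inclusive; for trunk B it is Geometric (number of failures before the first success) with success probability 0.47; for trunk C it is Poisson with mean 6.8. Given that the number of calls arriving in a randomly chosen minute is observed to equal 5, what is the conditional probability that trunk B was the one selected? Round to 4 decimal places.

Likelihoods P(X=5 | ·): A: 0.1; B: 0.0196552; C: 0.134946.
Posterior ∝ prior × likelihood. Numerator for B: 0.35·0.0196552 = 0.00687932.
Normalizing constant: 0.24·0.1 + 0.35·0.0196552 + 0.41·0.134946 = 0.0862073.
P(B | observation) = 0.00687932 / 0.0862073 = 0.0797997.

0.0798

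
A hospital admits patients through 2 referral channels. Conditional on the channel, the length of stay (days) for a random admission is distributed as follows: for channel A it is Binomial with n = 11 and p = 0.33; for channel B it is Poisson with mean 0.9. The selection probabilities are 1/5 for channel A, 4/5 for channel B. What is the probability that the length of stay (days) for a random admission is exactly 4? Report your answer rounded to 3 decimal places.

0.056

Conditional on each channel, P(X = 4): A: 0.237188; B: 0.0111146.
By total probability, P(X = 4) = 0.2·0.237188 + 0.8·0.0111146 = 0.0563293.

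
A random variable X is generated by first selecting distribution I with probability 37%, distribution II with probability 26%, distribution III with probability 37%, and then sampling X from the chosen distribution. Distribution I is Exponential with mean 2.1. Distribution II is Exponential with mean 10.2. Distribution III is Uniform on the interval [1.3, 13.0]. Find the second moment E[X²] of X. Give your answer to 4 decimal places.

80.5003

For each component E[X²] = Var + (mean)², giving I: 8.82; II: 208.08; III: 62.53.
Overall E[X²] = 0.37·8.82 + 0.26·208.08 + 0.37·62.53 = 80.5003.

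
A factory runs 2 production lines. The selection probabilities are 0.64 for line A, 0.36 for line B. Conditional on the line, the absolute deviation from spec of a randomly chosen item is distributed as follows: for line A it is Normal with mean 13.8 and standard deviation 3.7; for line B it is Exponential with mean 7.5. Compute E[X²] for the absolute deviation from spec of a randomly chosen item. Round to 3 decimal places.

For each component E[X²] = Var + (mean)², giving A: 204.13; B: 112.5.
Overall E[X²] = 0.64·204.13 + 0.36·112.5 = 171.143.

171.143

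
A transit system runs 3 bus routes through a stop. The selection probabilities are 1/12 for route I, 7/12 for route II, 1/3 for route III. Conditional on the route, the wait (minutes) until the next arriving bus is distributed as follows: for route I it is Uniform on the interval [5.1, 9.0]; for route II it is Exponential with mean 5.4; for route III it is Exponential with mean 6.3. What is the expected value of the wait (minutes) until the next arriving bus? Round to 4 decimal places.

5.8375

Component means — I: 7.05; II: 5.4; III: 6.3.
E[X] = 0.0833333·7.05 + 0.583333·5.4 + 0.333333·6.3 = 5.8375.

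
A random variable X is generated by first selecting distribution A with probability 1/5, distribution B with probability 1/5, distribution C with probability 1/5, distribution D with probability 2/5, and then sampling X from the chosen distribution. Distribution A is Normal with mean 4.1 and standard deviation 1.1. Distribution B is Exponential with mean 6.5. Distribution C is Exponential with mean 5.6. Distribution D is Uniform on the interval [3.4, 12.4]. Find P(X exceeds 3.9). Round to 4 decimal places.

0.7016

Conditional on each component, P(X > 3.9): A: 0.572137; B: 0.548812; C: 0.498362; D: 0.944444.
By total probability, P(X > 3.9) = 0.2·0.572137 + 0.2·0.548812 + 0.2·0.498362 + 0.4·0.944444 = 0.70164.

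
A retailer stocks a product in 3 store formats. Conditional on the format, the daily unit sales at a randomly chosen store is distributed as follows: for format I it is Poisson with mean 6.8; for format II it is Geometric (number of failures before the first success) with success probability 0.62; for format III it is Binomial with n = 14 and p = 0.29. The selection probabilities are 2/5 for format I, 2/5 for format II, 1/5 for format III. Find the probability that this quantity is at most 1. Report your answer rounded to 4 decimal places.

Conditional on each format, P(X ≤ 1): I: 0.00868745; II: 0.8556; III: 0.0555747.
By total probability, P(X ≤ 1) = 0.4·0.00868745 + 0.4·0.8556 + 0.2·0.0555747 = 0.35683.

0.3568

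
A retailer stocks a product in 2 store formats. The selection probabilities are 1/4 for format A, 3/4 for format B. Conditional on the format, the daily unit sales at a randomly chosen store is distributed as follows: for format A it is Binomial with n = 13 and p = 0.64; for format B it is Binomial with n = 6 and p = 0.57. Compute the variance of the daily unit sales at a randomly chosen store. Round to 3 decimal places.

6.354

Per component, A: μ=8.32, E[X²]=72.2176; B: μ=3.42, E[X²]=13.167.
E[X] = 0.25·8.32 + 0.75·3.42 = 4.645.
E[X²] = 0.25·72.2176 + 0.75·13.167 = 27.9296.
Var(X) = E[X²] − (E[X])² = 27.9296 − 21.576 = 6.35363.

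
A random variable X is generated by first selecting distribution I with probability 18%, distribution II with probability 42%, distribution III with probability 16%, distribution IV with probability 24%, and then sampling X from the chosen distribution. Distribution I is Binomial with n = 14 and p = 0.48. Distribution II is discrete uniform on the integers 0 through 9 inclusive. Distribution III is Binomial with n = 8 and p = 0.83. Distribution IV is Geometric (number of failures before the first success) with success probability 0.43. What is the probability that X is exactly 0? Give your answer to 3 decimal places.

0.145

Conditional on each component, P(X = 0): I: 0.000105693; II: 0.1; III: 6.97576e-07; IV: 0.43.
By total probability, P(X = 0) = 0.18·0.000105693 + 0.42·0.1 + 0.16·6.97576e-07 + 0.24·0.43 = 0.145219.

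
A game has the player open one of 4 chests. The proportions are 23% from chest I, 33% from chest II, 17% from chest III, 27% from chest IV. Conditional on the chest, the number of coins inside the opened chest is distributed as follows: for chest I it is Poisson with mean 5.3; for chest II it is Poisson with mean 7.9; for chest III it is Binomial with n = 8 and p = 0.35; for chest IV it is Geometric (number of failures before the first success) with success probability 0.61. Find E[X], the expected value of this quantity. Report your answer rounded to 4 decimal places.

Component means — I: 5.3; II: 7.9; III: 2.8; IV: 0.639344.
E[X] = 0.23·5.3 + 0.33·7.9 + 0.17·2.8 + 0.27·0.639344 = 4.47462.

4.4746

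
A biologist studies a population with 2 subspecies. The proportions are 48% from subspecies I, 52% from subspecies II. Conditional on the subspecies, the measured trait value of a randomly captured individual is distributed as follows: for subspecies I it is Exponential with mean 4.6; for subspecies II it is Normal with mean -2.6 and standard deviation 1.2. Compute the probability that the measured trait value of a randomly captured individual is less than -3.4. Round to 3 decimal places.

Conditional on each subspecies, P(X < -3.4): I: 0; II: 0.252493.
By total probability, P(X < -3.4) = 0.48·0 + 0.52·0.252493 = 0.131296.

0.131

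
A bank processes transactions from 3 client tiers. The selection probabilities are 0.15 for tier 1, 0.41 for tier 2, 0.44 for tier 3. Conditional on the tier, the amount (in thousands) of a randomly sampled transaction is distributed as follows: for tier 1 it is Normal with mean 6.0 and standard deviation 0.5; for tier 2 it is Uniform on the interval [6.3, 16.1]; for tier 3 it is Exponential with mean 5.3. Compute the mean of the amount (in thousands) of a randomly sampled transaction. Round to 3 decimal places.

7.824

Component means — 1: 6; 2: 11.2; 3: 5.3.
E[X] = 0.15·6 + 0.41·11.2 + 0.44·5.3 = 7.824.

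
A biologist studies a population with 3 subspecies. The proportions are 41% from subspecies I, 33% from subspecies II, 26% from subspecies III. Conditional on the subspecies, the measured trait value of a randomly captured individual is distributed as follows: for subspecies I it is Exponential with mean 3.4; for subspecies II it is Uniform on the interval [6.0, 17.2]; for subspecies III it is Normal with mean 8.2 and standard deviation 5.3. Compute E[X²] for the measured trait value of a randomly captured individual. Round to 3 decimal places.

82.119

For each component E[X²] = Var + (mean)², giving I: 23.12; II: 145.013; III: 95.33.
Overall E[X²] = 0.41·23.12 + 0.33·145.013 + 0.26·95.33 = 82.1194.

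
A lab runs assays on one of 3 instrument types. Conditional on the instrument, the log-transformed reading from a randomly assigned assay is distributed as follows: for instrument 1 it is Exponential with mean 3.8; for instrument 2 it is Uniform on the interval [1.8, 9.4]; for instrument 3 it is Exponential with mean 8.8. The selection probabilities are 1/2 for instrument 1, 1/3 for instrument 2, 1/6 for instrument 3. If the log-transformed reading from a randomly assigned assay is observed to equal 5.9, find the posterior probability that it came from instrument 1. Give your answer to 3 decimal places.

Likelihoods f(5.9 | ·): 1: 0.0557079; 2: 0.131579; 3: 0.0581223.
Posterior ∝ prior × likelihood. Numerator for 1: 0.5·0.0557079 = 0.027854.
Normalizing constant: 0.5·0.0557079 + 0.333333·0.131579 + 0.166667·0.0581223 = 0.0814007.
P(1 | observation) = 0.027854 / 0.0814007 = 0.342184.

0.342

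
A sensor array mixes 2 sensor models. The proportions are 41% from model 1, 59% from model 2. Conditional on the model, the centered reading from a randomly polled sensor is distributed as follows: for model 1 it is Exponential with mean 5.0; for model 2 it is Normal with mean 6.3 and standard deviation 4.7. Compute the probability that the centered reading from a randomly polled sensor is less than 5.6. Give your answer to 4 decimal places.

0.5363

Conditional on each model, P(X < 5.6): 1: 0.67372; 2: 0.440802.
By total probability, P(X < 5.6) = 0.41·0.67372 + 0.59·0.440802 = 0.536298.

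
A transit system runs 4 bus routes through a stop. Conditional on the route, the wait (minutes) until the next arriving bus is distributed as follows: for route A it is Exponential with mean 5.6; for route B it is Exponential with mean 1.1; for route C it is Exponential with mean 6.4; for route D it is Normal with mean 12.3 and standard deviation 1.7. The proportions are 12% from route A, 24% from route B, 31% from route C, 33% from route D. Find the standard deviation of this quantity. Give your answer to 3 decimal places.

Per component, A: μ=5.6, E[X²]=62.72; B: μ=1.1, E[X²]=2.42; C: μ=6.4, E[X²]=81.92; D: μ=12.3, E[X²]=154.18.
E[X] = 0.12·5.6 + 0.24·1.1 + 0.31·6.4 + 0.33·12.3 = 6.979.
E[X²] = 0.12·62.72 + 0.24·2.42 + 0.31·81.92 + 0.33·154.18 = 84.3818.
Var(X) = E[X²] − (E[X])² = 84.3818 − 48.7064 = 35.6754.
SD(X) = √35.6754 = 5.97289.

5.973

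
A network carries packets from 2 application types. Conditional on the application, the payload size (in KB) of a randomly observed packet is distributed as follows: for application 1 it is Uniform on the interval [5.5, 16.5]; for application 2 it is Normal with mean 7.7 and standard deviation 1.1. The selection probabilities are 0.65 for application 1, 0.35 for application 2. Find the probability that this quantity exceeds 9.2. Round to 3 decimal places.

Conditional on each application, P(X > 9.2): 1: 0.663636; 2: 0.086341.
By total probability, P(X > 9.2) = 0.65·0.663636 + 0.35·0.086341 = 0.461583.

0.462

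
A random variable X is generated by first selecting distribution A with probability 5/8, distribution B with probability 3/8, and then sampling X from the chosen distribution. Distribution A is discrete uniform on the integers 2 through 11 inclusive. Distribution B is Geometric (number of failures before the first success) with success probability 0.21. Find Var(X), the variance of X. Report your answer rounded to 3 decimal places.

13.631

Per component, A: μ=6.5, E[X²]=50.5; B: μ=3.7619, E[X²]=32.0658.
E[X] = 0.625·6.5 + 0.375·3.7619 = 5.47321.
E[X²] = 0.625·50.5 + 0.375·32.0658 = 43.5872.
Var(X) = E[X²] − (E[X])² = 43.5872 − 29.9561 = 13.6311.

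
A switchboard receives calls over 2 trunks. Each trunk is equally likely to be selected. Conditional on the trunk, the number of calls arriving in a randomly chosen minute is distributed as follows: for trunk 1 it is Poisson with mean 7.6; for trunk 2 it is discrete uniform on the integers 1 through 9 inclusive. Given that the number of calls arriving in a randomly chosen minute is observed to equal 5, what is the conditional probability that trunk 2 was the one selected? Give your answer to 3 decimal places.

0.512

Likelihoods P(X=5 | ·): 1: 0.105742; 2: 0.111111.
Posterior ∝ prior × likelihood. Numerator for 2: 0.5·0.111111 = 0.0555556.
Normalizing constant: 0.5·0.105742 + 0.5·0.111111 = 0.108427.
P(2 | observation) = 0.0555556 / 0.108427 = 0.512379.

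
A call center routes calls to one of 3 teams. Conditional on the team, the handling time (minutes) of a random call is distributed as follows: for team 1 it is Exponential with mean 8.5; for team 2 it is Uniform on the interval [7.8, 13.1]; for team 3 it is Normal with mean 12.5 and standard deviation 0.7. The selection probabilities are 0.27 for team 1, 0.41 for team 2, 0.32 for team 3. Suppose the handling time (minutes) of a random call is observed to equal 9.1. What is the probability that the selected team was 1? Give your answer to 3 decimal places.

Likelihoods f(9.1 | ·): 1: 0.0403302; 2: 0.188679; 3: 4.29447e-06.
Posterior ∝ prior × likelihood. Numerator for 1: 0.27·0.0403302 = 0.0108892.
Normalizing constant: 0.27·0.0403302 + 0.41·0.188679 + 0.32·4.29447e-06 = 0.088249.
P(1 | observation) = 0.0108892 / 0.088249 = 0.123391.

0.123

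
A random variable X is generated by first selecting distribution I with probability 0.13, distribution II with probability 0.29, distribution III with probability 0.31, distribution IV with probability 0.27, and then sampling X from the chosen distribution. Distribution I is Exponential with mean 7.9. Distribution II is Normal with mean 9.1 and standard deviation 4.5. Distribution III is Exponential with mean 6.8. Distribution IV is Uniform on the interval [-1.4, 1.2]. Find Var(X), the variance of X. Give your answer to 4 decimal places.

41.9096

Per component, I: μ=7.9, E[X²]=124.82; II: μ=9.1, E[X²]=103.06; III: μ=6.8, E[X²]=92.48; IV: μ=-0.1, E[X²]=0.573333.
E[X] = 0.13·7.9 + 0.29·9.1 + 0.31·6.8 + 0.27·-0.1 = 5.747.
E[X²] = 0.13·124.82 + 0.29·103.06 + 0.31·92.48 + 0.27·0.573333 = 74.9376.
Var(X) = E[X²] − (E[X])² = 74.9376 − 33.028 = 41.9096.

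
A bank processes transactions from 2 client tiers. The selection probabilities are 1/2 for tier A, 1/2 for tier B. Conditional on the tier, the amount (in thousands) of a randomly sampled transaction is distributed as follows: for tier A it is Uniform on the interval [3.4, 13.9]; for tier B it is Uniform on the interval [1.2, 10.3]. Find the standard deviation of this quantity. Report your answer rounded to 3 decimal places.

Per component, A: μ=8.65, E[X²]=84.01; B: μ=5.75, E[X²]=39.9633.
E[X] = 0.5·8.65 + 0.5·5.75 = 7.2.
E[X²] = 0.5·84.01 + 0.5·39.9633 = 61.9867.
Var(X) = E[X²] − (E[X])² = 61.9867 − 51.84 = 10.1467.
SD(X) = √10.1467 = 3.18538.

3.185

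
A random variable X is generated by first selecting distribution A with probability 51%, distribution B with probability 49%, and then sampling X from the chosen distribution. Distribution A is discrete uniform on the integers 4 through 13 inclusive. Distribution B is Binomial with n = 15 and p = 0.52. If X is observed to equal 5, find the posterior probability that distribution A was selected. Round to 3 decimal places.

0.584

Likelihoods P(X=5 | ·): A: 0.1; B: 0.0741284.
Posterior ∝ prior × likelihood. Numerator for A: 0.51·0.1 = 0.051.
Normalizing constant: 0.51·0.1 + 0.49·0.0741284 = 0.0873229.
P(A | observation) = 0.051 / 0.0873229 = 0.584039.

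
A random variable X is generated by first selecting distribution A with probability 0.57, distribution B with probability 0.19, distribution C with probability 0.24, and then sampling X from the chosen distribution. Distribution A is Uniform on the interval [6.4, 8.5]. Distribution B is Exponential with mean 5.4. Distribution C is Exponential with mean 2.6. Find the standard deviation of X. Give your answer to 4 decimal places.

3.3768

Per component, A: μ=7.45, E[X²]=55.87; B: μ=5.4, E[X²]=58.32; C: μ=2.6, E[X²]=13.52.
E[X] = 0.57·7.45 + 0.19·5.4 + 0.24·2.6 = 5.8965.
E[X²] = 0.57·55.87 + 0.19·58.32 + 0.24·13.52 = 46.1715.
Var(X) = E[X²] − (E[X])² = 46.1715 − 34.7687 = 11.4028.
SD(X) = √11.4028 = 3.3768.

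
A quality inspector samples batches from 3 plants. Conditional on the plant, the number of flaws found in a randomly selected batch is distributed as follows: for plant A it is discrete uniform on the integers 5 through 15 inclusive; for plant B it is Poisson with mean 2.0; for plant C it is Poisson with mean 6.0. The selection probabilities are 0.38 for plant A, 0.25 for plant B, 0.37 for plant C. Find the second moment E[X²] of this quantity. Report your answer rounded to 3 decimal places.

For each component E[X²] = Var + (mean)², giving A: 110; B: 6; C: 42.
Overall E[X²] = 0.38·110 + 0.25·6 + 0.37·42 = 58.84.

58.840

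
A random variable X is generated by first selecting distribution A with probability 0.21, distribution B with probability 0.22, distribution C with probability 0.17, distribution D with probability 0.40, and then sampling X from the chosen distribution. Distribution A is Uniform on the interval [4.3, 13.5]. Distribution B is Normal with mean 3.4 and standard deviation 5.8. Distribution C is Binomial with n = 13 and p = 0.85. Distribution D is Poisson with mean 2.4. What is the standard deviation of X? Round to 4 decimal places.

Per component, A: μ=8.9, E[X²]=86.2633; B: μ=3.4, E[X²]=45.2; C: μ=11.05, E[X²]=123.76; D: μ=2.4, E[X²]=8.16.
E[X] = 0.21·8.9 + 0.22·3.4 + 0.17·11.05 + 0.4·2.4 = 5.4555.
E[X²] = 0.21·86.2633 + 0.22·45.2 + 0.17·123.76 + 0.4·8.16 = 52.3625.
Var(X) = E[X²] − (E[X])² = 52.3625 − 29.7625 = 22.6.
SD(X) = √22.6 = 4.75395.

4.7539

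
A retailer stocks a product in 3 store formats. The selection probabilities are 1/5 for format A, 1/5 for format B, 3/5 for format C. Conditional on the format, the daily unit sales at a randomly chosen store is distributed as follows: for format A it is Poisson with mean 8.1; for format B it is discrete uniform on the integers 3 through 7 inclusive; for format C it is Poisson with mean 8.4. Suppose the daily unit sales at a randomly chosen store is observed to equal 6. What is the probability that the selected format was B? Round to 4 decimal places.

Likelihoods P(X=6 | ·): A: 0.119067; B: 0.2; C: 0.109716.
Posterior ∝ prior × likelihood. Numerator for B: 0.2·0.2 = 0.04.
Normalizing constant: 0.2·0.119067 + 0.2·0.2 + 0.6·0.109716 = 0.129643.
P(B | observation) = 0.04 / 0.129643 = 0.30854.

0.3085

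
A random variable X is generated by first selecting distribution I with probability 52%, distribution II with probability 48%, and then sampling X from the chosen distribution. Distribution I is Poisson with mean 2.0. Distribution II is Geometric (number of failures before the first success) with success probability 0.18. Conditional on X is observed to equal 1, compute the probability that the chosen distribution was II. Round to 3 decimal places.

Likelihoods P(X=1 | ·): I: 0.270671; II: 0.1476.
Posterior ∝ prior × likelihood. Numerator for II: 0.48·0.1476 = 0.070848.
Normalizing constant: 0.52·0.270671 + 0.48·0.1476 = 0.211597.
P(II | observation) = 0.070848 / 0.211597 = 0.334826.

0.335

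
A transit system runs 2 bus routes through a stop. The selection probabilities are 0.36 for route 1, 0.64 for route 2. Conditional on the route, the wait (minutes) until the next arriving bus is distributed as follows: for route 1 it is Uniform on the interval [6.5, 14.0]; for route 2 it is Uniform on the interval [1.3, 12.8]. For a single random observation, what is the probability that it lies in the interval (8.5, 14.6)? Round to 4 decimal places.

Conditional on each route, P(8.5 < X < 14.6): 1: 0.733333; 2: 0.373913.
By total probability, P(8.5 < X < 14.6) = 0.36·0.733333 + 0.64·0.373913 = 0.503304.

0.5033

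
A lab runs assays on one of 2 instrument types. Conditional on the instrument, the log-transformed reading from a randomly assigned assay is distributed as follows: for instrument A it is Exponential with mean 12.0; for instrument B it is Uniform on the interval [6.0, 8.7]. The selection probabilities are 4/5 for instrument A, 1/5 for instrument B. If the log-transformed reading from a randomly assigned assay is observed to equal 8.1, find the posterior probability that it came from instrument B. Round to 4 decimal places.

0.6858

Likelihoods f(8.1 | ·): A: 0.0424297; B: 0.37037.
Posterior ∝ prior × likelihood. Numerator for B: 0.2·0.37037 = 0.0740741.
Normalizing constant: 0.8·0.0424297 + 0.2·0.37037 = 0.108018.
P(B | observation) = 0.0740741 / 0.108018 = 0.685758.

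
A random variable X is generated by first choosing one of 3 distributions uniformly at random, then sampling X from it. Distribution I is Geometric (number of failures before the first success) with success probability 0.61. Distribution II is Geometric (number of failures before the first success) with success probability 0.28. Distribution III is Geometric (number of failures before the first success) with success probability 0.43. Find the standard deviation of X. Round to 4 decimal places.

Per component, I: μ=0.639344, E[X²]=1.45687; II: μ=2.57143, E[X²]=15.7959; III: μ=1.32558, E[X²]=4.83991.
E[X] = 0.333333·0.639344 + 0.333333·2.57143 + 0.333333·1.32558 = 1.51212.
E[X²] = 0.333333·1.45687 + 0.333333·15.7959 + 0.333333·4.83991 = 7.36423.
Var(X) = E[X²] − (E[X])² = 7.36423 − 2.2865 = 5.07773.
SD(X) = √5.07773 = 2.25338.

2.2534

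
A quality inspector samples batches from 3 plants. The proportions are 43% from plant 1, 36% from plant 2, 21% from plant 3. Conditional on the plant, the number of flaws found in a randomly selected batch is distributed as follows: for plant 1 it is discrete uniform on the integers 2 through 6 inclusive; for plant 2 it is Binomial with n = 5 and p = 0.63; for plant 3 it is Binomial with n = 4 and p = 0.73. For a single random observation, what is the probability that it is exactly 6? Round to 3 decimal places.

0.086

Conditional on each plant, P(X = 6): 1: 0.2; 2: 0; 3: 0.
By total probability, P(X = 6) = 0.43·0.2 + 0.36·0 + 0.21·0 = 0.086.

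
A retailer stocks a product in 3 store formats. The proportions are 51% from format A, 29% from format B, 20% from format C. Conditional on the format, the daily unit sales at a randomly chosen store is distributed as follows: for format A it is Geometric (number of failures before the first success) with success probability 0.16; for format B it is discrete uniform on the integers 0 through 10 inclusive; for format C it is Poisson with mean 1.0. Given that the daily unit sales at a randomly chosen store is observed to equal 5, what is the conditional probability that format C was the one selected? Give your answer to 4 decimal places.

Likelihoods P(X=5 | ·): A: 0.0669139; B: 0.0909091; C: 0.00306566.
Posterior ∝ prior × likelihood. Numerator for C: 0.2·0.00306566 = 0.000613132.
Normalizing constant: 0.51·0.0669139 + 0.29·0.0909091 + 0.2·0.00306566 = 0.0611029.
P(C | observation) = 0.000613132 / 0.0611029 = 0.0100344.

0.0100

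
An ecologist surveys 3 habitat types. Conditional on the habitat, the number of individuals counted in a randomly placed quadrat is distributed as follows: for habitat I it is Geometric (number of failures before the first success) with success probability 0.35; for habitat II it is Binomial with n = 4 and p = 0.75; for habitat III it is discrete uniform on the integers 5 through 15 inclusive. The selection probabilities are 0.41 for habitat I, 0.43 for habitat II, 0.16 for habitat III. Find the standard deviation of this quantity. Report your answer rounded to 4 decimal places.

3.4712

Per component, I: μ=1.85714, E[X²]=8.7551; II: μ=3, E[X²]=9.75; III: μ=10, E[X²]=110.
E[X] = 0.41·1.85714 + 0.43·3 + 0.16·10 = 3.65143.
E[X²] = 0.41·8.7551 + 0.43·9.75 + 0.16·110 = 25.3821.
Var(X) = E[X²] − (E[X])² = 25.3821 − 13.3329 = 12.0492.
SD(X) = √12.0492 = 3.47119.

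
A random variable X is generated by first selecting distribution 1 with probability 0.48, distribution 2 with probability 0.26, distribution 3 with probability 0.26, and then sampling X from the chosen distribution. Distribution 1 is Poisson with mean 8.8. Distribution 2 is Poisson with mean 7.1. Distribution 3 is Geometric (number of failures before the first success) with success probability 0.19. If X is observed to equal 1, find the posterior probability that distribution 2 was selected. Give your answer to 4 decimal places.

0.0361

Likelihoods P(X=1 | ·): 1: 0.00132645; 2: 0.00585824; 3: 0.1539.
Posterior ∝ prior × likelihood. Numerator for 2: 0.26·0.00585824 = 0.00152314.
Normalizing constant: 0.48·0.00132645 + 0.26·0.00585824 + 0.26·0.1539 = 0.0421738.
P(2 | observation) = 0.00152314 / 0.0421738 = 0.0361158.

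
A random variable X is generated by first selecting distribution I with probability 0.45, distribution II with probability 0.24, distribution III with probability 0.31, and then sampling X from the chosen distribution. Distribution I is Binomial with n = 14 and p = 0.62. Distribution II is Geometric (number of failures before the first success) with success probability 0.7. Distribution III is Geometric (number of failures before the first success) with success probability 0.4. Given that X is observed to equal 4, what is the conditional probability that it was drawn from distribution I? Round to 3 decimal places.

0.193

Likelihoods P(X=4 | ·): I: 0.00928617; II: 0.00567; III: 0.05184.
Posterior ∝ prior × likelihood. Numerator for I: 0.45·0.00928617 = 0.00417878.
Normalizing constant: 0.45·0.00928617 + 0.24·0.00567 + 0.31·0.05184 = 0.02161.
P(I | observation) = 0.00417878 / 0.02161 = 0.193373.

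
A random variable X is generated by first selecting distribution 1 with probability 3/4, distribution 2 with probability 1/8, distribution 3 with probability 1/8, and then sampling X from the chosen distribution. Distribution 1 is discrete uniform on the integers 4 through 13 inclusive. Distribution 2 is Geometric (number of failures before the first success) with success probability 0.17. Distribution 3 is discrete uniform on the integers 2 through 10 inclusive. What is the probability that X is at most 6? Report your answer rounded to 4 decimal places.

Conditional on each component, P(X ≤ 6): 1: 0.3; 2: 0.728639; 3: 0.555556.
By total probability, P(X ≤ 6) = 0.75·0.3 + 0.125·0.728639 + 0.125·0.555556 = 0.385524.

0.3855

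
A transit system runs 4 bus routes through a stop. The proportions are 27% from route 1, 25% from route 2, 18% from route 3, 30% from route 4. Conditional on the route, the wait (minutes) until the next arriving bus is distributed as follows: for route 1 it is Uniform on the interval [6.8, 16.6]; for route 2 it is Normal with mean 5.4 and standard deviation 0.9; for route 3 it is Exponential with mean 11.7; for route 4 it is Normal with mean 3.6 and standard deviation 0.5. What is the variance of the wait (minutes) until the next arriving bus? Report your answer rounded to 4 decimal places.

40.6441

Per component, 1: μ=11.7, E[X²]=144.893; 2: μ=5.4, E[X²]=29.97; 3: μ=11.7, E[X²]=273.78; 4: μ=3.6, E[X²]=13.21.
E[X] = 0.27·11.7 + 0.25·5.4 + 0.18·11.7 + 0.3·3.6 = 7.695.
E[X²] = 0.27·144.893 + 0.25·29.97 + 0.18·273.78 + 0.3·13.21 = 99.8571.
Var(X) = E[X²] − (E[X])² = 99.8571 − 59.213 = 40.6441.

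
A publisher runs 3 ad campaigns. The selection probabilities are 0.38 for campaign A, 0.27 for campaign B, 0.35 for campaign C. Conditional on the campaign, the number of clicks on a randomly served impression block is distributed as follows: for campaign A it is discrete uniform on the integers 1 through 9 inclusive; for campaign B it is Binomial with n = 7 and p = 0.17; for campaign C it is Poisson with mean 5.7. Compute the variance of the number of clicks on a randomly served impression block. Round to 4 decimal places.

Per component, A: μ=5, E[X²]=31.6667; B: μ=1.19, E[X²]=2.4038; C: μ=5.7, E[X²]=38.19.
E[X] = 0.38·5 + 0.27·1.19 + 0.35·5.7 = 4.2163.
E[X²] = 0.38·31.6667 + 0.27·2.4038 + 0.35·38.19 = 26.0489.
Var(X) = E[X²] − (E[X])² = 26.0489 − 17.7772 = 8.27167.

8.2717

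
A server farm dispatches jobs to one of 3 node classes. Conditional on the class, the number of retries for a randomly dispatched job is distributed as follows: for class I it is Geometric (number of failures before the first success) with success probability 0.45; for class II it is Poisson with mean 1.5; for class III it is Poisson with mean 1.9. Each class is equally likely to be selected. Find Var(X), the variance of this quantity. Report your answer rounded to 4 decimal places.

2.1161

Per component, I: μ=1.22222, E[X²]=4.20988; II: μ=1.5, E[X²]=3.75; III: μ=1.9, E[X²]=5.51.
E[X] = 0.333333·1.22222 + 0.333333·1.5 + 0.333333·1.9 = 1.54074.
E[X²] = 0.333333·4.20988 + 0.333333·3.75 + 0.333333·5.51 = 4.48996.
Var(X) = E[X²] − (E[X])² = 4.48996 − 2.37388 = 2.11608.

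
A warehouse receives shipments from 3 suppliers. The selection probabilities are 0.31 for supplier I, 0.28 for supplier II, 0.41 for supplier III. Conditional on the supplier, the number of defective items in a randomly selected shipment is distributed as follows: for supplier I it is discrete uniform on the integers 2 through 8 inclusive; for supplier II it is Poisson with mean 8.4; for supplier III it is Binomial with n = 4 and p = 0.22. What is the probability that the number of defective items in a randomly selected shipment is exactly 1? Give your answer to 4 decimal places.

0.1717

Conditional on each supplier, P(X = 1): I: 0; II: 0.00188889; III: 0.417606.
By total probability, P(X = 1) = 0.31·0 + 0.28·0.00188889 + 0.41·0.417606 = 0.171747.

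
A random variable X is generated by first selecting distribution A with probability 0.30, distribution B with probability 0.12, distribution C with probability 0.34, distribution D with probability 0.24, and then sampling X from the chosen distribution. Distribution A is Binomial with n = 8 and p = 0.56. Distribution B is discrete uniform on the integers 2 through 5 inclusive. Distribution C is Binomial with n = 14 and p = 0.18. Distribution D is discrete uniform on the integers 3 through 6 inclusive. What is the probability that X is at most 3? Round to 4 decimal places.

0.4525

Conditional on each component, P(X ≤ 3): A: 0.241612; B: 0.5; C: 0.764872; D: 0.25.
By total probability, P(X ≤ 3) = 0.3·0.241612 + 0.12·0.5 + 0.34·0.764872 + 0.24·0.25 = 0.45254.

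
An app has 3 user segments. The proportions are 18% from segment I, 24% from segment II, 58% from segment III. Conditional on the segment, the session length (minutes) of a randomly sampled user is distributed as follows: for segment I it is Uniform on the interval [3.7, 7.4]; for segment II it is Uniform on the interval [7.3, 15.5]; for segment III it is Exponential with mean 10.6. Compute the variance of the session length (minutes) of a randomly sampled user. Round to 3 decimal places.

70.949

Per component, I: μ=5.55, E[X²]=31.9433; II: μ=11.4, E[X²]=135.563; III: μ=10.6, E[X²]=224.72.
E[X] = 0.18·5.55 + 0.24·11.4 + 0.58·10.6 = 9.883.
E[X²] = 0.18·31.9433 + 0.24·135.563 + 0.58·224.72 = 168.623.
Var(X) = E[X²] − (E[X])² = 168.623 − 97.6737 = 70.9489.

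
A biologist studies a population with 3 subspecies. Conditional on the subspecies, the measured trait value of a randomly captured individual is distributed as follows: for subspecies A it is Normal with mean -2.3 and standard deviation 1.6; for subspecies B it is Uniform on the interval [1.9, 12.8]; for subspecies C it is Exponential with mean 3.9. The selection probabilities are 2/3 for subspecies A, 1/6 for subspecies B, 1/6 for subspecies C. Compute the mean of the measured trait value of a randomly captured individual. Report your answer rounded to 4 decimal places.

0.3417

Component means — A: -2.3; B: 7.35; C: 3.9.
E[X] = 0.666667·-2.3 + 0.166667·7.35 + 0.166667·3.9 = 0.341667.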